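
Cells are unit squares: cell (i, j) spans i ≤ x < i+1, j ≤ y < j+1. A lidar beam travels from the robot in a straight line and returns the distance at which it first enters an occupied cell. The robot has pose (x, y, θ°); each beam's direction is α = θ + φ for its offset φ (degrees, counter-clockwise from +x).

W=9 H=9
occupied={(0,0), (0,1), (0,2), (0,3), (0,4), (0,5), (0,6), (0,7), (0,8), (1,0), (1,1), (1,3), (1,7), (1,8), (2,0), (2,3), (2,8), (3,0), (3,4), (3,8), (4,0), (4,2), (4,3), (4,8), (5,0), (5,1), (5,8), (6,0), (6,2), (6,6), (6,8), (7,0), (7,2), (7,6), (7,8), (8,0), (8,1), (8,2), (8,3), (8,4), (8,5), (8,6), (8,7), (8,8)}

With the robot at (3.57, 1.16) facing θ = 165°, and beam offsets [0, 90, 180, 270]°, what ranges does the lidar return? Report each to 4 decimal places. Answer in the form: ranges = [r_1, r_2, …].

ranges = [1.6254, 0.1656, 0.6182, 1.6614]

beam 1: φ=0°, α=165°
  d=(-0.9659,0.2588)  start (3,1)  tX=0.5901 tY=3.2455  stride 1/|dx|=1.0353 1/|dy|=3.8637
    cross x-line → (2,1), t=0.5901
    cross x-line → (1,1), t=1.6254 (wall)
  → r_1 = 1.6254
beam 2: φ=90°, α=255°
  d=(-0.2588,-0.9659)  start (3,1)  tX=2.2023 tY=0.1656  stride 1/|dx|=3.8637 1/|dy|=1.0353
    cross y-line → (3,0), t=0.1656 (wall)
  → r_2 = 0.1656
beam 3: φ=180°, α=345°
  d=(0.9659,-0.2588)  start (3,1)  tX=0.4452 tY=0.6182  stride 1/|dx|=1.0353 1/|dy|=3.8637
    cross x-line → (4,1), t=0.4452
    cross y-line → (4,0), t=0.6182 (wall)
  → r_3 = 0.6182
beam 4: φ=270°, α=75°
  d=(0.2588,0.9659)  start (3,1)  tX=1.6614 tY=0.8696  stride 1/|dx|=3.8637 1/|dy|=1.0353
    cross y-line → (3,2), t=0.8696
    cross x-line → (4,2), t=1.6614 (wall)
  → r_4 = 1.6614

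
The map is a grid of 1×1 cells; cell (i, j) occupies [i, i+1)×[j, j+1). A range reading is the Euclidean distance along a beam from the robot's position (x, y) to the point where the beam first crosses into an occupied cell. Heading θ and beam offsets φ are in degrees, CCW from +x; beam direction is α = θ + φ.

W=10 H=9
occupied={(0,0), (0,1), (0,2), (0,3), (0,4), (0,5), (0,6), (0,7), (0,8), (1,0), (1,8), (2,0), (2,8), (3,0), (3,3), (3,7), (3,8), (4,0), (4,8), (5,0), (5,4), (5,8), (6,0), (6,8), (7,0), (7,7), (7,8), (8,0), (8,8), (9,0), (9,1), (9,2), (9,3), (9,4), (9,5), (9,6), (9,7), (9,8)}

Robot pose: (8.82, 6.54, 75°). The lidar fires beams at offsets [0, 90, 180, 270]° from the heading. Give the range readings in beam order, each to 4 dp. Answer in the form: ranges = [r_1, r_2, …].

ranges = [0.6955, 1.7773, 5.7354, 0.1863]

beam 1: φ=0°, α=75°
  d=(0.2588,0.9659)  start (8,6)  tX=0.6955 tY=0.4762  stride 1/|dx|=3.8637 1/|dy|=1.0353
    cross y-line → (8,7), t=0.4762
    cross x-line → (9,7), t=0.6955 (wall)
  → r_1 = 0.6955
beam 2: φ=90°, α=165°
  d=(-0.9659,0.2588)  start (8,6)  tX=0.8489 tY=1.7773  stride 1/|dx|=1.0353 1/|dy|=3.8637
    cross x-line → (7,6), t=0.8489
    cross y-line → (7,7), t=1.7773 (wall)
  → r_2 = 1.7773
beam 3: φ=180°, α=255°
  d=(-0.2588,-0.9659)  start (8,6)  tX=3.1682 tY=0.5590  stride 1/|dx|=3.8637 1/|dy|=1.0353
    cross y-line → (8,5), t=0.5590
    cross y-line → (8,4), t=1.5943
    cross y-line → (8,3), t=2.6296
    cross x-line → (7,3), t=3.1682
    cross y-line → (7,2), t=3.6649
    cross y-line → (7,1), t=4.7002
    cross y-line → (7,0), t=5.7354 (wall)
  → r_3 = 5.7354
beam 4: φ=270°, α=345°
  d=(0.9659,-0.2588)  start (8,6)  tX=0.1863 tY=2.0864  stride 1/|dx|=1.0353 1/|dy|=3.8637
    cross x-line → (9,6), t=0.1863 (wall)
  → r_4 = 0.1863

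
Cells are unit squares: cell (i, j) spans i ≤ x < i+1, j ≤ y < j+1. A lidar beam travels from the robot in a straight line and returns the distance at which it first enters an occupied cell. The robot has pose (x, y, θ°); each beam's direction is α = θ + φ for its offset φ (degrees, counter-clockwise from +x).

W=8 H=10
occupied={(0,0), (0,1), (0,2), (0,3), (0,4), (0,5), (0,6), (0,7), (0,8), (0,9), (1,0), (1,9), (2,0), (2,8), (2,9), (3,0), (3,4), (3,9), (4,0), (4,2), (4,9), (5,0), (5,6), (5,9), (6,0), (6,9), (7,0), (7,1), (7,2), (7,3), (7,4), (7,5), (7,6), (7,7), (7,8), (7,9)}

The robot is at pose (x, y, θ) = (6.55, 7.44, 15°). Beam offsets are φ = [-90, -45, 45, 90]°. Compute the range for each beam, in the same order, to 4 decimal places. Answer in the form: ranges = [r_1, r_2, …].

ranges = [1.7387, 0.5196, 0.9000, 1.6150]

beam 1: φ=-90°, α=285°
  cosα=0.2588 sinα=-0.9659 | (6,7) | tMaxX 1.7387 tMaxY 0.4555 | tΔX 3.8637 tΔY 1.0353
    t=0.4555 [y] (6,6)
    t=1.4908 [y] (6,5)
    t=1.7387 [x] (7,5) — stop
  → r_1 = 1.7387
beam 2: φ=-45°, α=330°
  cosα=0.8660 sinα=-0.5000 | (6,7) | tMaxX 0.5196 tMaxY 0.8800 | tΔX 1.1547 tΔY 2.0000
    t=0.5196 [x] (7,7) — stop
  → r_2 = 0.5196
beam 3: φ=45°, α=60°
  cosα=0.5000 sinα=0.8660 | (6,7) | tMaxX 0.9000 tMaxY 0.6466 | tΔX 2.0000 tΔY 1.1547
    t=0.6466 [y] (6,8)
    t=0.9000 [x] (7,8) — stop
  → r_3 = 0.9000
beam 4: φ=90°, α=105°
  cosα=-0.2588 sinα=0.9659 | (6,7) | tMaxX 2.1250 tMaxY 0.5798 | tΔX 3.8637 tΔY 1.0353
    t=0.5798 [y] (6,8)
    t=1.6150 [y] (6,9) — stop
  → r_4 = 1.6150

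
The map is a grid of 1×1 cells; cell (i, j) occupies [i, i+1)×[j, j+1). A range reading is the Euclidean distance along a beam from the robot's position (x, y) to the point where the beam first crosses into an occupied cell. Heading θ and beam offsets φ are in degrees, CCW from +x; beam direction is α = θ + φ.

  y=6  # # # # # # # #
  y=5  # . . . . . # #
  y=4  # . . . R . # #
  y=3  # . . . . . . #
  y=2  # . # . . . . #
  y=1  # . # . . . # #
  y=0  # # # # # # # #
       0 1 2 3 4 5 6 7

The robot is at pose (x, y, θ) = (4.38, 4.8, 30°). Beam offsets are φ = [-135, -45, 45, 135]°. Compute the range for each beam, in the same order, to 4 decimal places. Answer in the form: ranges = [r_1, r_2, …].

ranges = [3.9340, 1.6771, 1.2423, 3.4992]

beam 1: φ=-135°, α=255°
  direction (-0.2588, -0.9659); cell (4,4); t to first gridline: x 1.4682, y 0.8282 (then +3.8637 / +1.0353)
    (4,3) via y @ 0.8282
    (3,3) via x @ 1.4682
    (3,2) via y @ 1.8635
    (3,1) via y @ 2.8988
    (3,0) via y @ 3.9340  # hit
  → r_1 = 3.9340
beam 2: φ=-45°, α=345°
  direction (0.9659, -0.2588); cell (4,4); t to first gridline: x 0.6419, y 3.0910 (then +1.0353 / +3.8637)
    (5,4) via x @ 0.6419
    (6,4) via x @ 1.6771  # hit
  → r_2 = 1.6771
beam 3: φ=45°, α=75°
  direction (0.2588, 0.9659); cell (4,4); t to first gridline: x 2.3955, y 0.2071 (then +3.8637 / +1.0353)
    (4,5) via y @ 0.2071
    (4,6) via y @ 1.2423  # hit
  → r_3 = 1.2423
beam 4: φ=135°, α=165°
  direction (-0.9659, 0.2588); cell (4,4); t to first gridline: x 0.3934, y 0.7727 (then +1.0353 / +3.8637)
    (3,4) via x @ 0.3934
    (3,5) via y @ 0.7727
    (2,5) via x @ 1.4287
    (1,5) via x @ 2.4640
    (0,5) via x @ 3.4992  # hit
  → r_4 = 3.4992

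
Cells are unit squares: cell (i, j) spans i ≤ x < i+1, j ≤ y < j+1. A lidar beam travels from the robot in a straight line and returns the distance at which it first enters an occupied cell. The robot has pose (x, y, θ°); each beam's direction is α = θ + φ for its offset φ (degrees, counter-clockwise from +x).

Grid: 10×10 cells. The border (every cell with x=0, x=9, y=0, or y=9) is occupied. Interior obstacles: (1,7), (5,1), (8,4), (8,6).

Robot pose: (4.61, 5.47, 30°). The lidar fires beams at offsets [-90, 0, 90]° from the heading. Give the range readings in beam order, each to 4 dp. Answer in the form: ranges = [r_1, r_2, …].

ranges = [5.1615, 5.0691, 4.0761]

beam 1: φ=-90°, α=300°
  direction (0.5000, -0.8660); cell (4,5); t to first gridline: x 0.7800, y 0.5427 (then +2.0000 / +1.1547)
    (4,4) via y @ 0.5427
    (5,4) via x @ 0.7800
    (5,3) via y @ 1.6974
    (6,3) via x @ 2.7800
    (6,2) via y @ 2.8521
    (6,1) via y @ 4.0068
    (7,1) via x @ 4.7800
    (7,0) via y @ 5.1615  # hit
  → r_1 = 5.1615
beam 2: φ=0°, α=30°
  direction (0.8660, 0.5000); cell (4,5); t to first gridline: x 0.4503, y 1.0600 (then +1.1547 / +2.0000)
    (5,5) via x @ 0.4503
    (5,6) via y @ 1.0600
    (6,6) via x @ 1.6050
    (7,6) via x @ 2.7597
    (7,7) via y @ 3.0600
    (8,7) via x @ 3.9144
    (8,8) via y @ 5.0600
    (9,8) via x @ 5.0691  # hit
  → r_2 = 5.0691
beam 3: φ=90°, α=120°
  direction (-0.5000, 0.8660); cell (4,5); t to first gridline: x 1.2200, y 0.6120 (then +2.0000 / +1.1547)
    (4,6) via y @ 0.6120
    (3,6) via x @ 1.2200
    (3,7) via y @ 1.7667
    (3,8) via y @ 2.9214
    (2,8) via x @ 3.2200
    (2,9) via y @ 4.0761  # hit
  → r_3 = 4.0761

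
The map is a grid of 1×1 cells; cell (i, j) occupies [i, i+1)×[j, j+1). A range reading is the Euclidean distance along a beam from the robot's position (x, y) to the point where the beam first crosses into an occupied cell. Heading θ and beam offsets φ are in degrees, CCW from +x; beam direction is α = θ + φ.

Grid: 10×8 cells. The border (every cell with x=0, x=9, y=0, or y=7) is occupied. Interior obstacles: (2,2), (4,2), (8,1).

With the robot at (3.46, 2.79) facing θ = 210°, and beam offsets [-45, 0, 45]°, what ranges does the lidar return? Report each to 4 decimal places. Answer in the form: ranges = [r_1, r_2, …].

ranges = [0.4762, 0.5312, 1.8531]

beam 1: φ=-45°, α=165°
  dir = (cos 165°, sin 165°) = (-0.9659, 0.2588); from cell (3,2)
  next x-line at t=0.4762, next y-line at t=0.8114; Δt_x=1.0353, Δt_y=3.8637
    x: enter (2,2) at t=0.4762 ← occupied
  → r_1 = 0.4762
beam 2: φ=0°, α=210°
  dir = (cos 210°, sin 210°) = (-0.8660, -0.5000); from cell (3,2)
  next x-line at t=0.5312, next y-line at t=1.5800; Δt_x=1.1547, Δt_y=2.0000
    x: enter (2,2) at t=0.5312 ← occupied
  → r_2 = 0.5312
beam 3: φ=45°, α=255°
  dir = (cos 255°, sin 255°) = (-0.2588, -0.9659); from cell (3,2)
  next x-line at t=1.7773, next y-line at t=0.8179; Δt_x=3.8637, Δt_y=1.0353
    y: enter (3,1) at t=0.8179
    x: enter (2,1) at t=1.7773
    y: enter (2,0) at t=1.8531 ← occupied
  → r_3 = 1.8531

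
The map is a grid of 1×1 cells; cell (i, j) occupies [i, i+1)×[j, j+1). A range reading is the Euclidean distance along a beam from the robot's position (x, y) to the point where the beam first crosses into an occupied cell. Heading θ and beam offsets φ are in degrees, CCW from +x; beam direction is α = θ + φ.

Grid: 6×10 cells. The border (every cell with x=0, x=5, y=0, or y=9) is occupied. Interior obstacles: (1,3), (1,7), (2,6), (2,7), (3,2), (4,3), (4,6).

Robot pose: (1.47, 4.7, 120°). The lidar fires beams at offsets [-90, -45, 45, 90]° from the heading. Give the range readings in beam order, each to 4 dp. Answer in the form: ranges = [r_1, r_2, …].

beam 1: φ=-90°, α=30°
  dir = (cos 30°, sin 30°) = (0.8660, 0.5000); from cell (1,4)
  next x-line at t=0.6120, next y-line at t=0.6000; Δt_x=1.1547, Δt_y=2.0000
    y: enter (1,5) at t=0.6000
    x: enter (2,5) at t=0.6120
    x: enter (3,5) at t=1.7667
    y: enter (3,6) at t=2.6000
    x: enter (4,6) at t=2.9214 ← occupied
  → r_1 = 2.9214
beam 2: φ=-45°, α=75°
  dir = (cos 75°, sin 75°) = (0.2588, 0.9659); from cell (1,4)
  next x-line at t=2.0478, next y-line at t=0.3106; Δt_x=3.8637, Δt_y=1.0353
    y: enter (1,5) at t=0.3106
    y: enter (1,6) at t=1.3459
    x: enter (2,6) at t=2.0478 ← occupied
  → r_2 = 2.0478
beam 3: φ=45°, α=165°
  dir = (cos 165°, sin 165°) = (-0.9659, 0.2588); from cell (1,4)
  next x-line at t=0.4866, next y-line at t=1.1591; Δt_x=1.0353, Δt_y=3.8637
    x: enter (0,4) at t=0.4866 ← occupied
  → r_3 = 0.4866
beam 4: φ=90°, α=210°
  dir = (cos 210°, sin 210°) = (-0.8660, -0.5000); from cell (1,4)
  next x-line at t=0.5427, next y-line at t=1.4000; Δt_x=1.1547, Δt_y=2.0000
    x: enter (0,4) at t=0.5427 ← occupied
  → r_4 = 0.5427

ranges = [2.9214, 2.0478, 0.4866, 0.5427]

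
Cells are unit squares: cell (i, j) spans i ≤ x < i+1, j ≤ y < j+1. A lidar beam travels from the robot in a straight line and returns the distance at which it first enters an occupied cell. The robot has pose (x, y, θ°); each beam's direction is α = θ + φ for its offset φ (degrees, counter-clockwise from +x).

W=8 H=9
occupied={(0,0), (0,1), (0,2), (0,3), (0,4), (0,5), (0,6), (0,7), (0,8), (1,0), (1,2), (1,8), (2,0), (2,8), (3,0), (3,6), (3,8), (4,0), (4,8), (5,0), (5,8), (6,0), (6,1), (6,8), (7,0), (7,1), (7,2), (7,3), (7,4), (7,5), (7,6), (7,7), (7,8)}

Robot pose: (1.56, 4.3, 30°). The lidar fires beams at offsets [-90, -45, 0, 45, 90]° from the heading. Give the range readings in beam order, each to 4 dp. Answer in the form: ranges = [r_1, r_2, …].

ranges = [3.8105, 5.6319, 6.2816, 3.8305, 1.1200]

beam 1: φ=-90°, α=300°
  d=(0.5000,-0.8660)  start (1,4)  tX=0.8800 tY=0.3464  stride 1/|dx|=2.0000 1/|dy|=1.1547
    cross y-line → (1,3), t=0.3464
    cross x-line → (2,3), t=0.8800
    cross y-line → (2,2), t=1.5011
    cross y-line → (2,1), t=2.6558
    cross x-line → (3,1), t=2.8800
    cross y-line → (3,0), t=3.8105 (wall)
  → r_1 = 3.8105
beam 2: φ=-45°, α=345°
  d=(0.9659,-0.2588)  start (1,4)  tX=0.4555 tY=1.1591  stride 1/|dx|=1.0353 1/|dy|=3.8637
    cross x-line → (2,4), t=0.4555
    cross y-line → (2,3), t=1.1591
    cross x-line → (3,3), t=1.4908
    cross x-line → (4,3), t=2.5261
    cross x-line → (5,3), t=3.5614
    cross x-line → (6,3), t=4.5966
    cross y-line → (6,2), t=5.0228
    cross x-line → (7,2), t=5.6319 (wall)
  → r_2 = 5.6319
beam 3: φ=0°, α=30°
  d=(0.8660,0.5000)  start (1,4)  tX=0.5081 tY=1.4000  stride 1/|dx|=1.1547 1/|dy|=2.0000
    cross x-line → (2,4), t=0.5081
    cross y-line → (2,5), t=1.4000
    cross x-line → (3,5), t=1.6628
    cross x-line → (4,5), t=2.8175
    cross y-line → (4,6), t=3.4000
    cross x-line → (5,6), t=3.9722
    cross x-line → (6,6), t=5.1269
    cross y-line → (6,7), t=5.4000
    cross x-line → (7,7), t=6.2816 (wall)
  → r_3 = 6.2816
beam 4: φ=45°, α=75°
  d=(0.2588,0.9659)  start (1,4)  tX=1.7000 tY=0.7247  stride 1/|dx|=3.8637 1/|dy|=1.0353
    cross y-line → (1,5), t=0.7247
    cross x-line → (2,5), t=1.7000
    cross y-line → (2,6), t=1.7600
    cross y-line → (2,7), t=2.7952
    cross y-line → (2,8), t=3.8305 (wall)
  → r_4 = 3.8305
beam 5: φ=90°, α=120°
  d=(-0.5000,0.8660)  start (1,4)  tX=1.1200 tY=0.8083  stride 1/|dx|=2.0000 1/|dy|=1.1547
    cross y-line → (1,5), t=0.8083
    cross x-line → (0,5), t=1.1200 (wall)
  → r_5 = 1.1200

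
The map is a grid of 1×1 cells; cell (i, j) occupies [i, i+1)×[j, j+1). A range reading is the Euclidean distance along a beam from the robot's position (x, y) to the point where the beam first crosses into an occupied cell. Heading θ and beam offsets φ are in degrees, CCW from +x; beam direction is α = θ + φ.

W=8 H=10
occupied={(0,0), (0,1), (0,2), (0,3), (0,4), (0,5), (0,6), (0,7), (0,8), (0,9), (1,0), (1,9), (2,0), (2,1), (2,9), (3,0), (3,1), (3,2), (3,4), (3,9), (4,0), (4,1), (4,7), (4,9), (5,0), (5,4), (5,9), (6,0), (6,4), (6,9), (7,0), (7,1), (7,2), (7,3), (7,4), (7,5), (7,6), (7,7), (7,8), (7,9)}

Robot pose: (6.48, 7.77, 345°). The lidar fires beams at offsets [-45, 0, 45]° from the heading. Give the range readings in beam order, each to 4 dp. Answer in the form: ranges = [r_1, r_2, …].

ranges = [1.0400, 0.5383, 0.6004]

beam 1: φ=-45°, α=300°
  cosα=0.5000 sinα=-0.8660 | (6,7) | tMaxX 1.0400 tMaxY 0.8891 | tΔX 2.0000 tΔY 1.1547
    t=0.8891 [y] (6,6)
    t=1.0400 [x] (7,6) — stop
  → r_1 = 1.0400
beam 2: φ=0°, α=345°
  cosα=0.9659 sinα=-0.2588 | (6,7) | tMaxX 0.5383 tMaxY 2.9751 | tΔX 1.0353 tΔY 3.8637
    t=0.5383 [x] (7,7) — stop
  → r_2 = 0.5383
beam 3: φ=45°, α=30°
  cosα=0.8660 sinα=0.5000 | (6,7) | tMaxX 0.6004 tMaxY 0.4600 | tΔX 1.1547 tΔY 2.0000
    t=0.4600 [y] (6,8)
    t=0.6004 [x] (7,8) — stop
  → r_3 = 0.6004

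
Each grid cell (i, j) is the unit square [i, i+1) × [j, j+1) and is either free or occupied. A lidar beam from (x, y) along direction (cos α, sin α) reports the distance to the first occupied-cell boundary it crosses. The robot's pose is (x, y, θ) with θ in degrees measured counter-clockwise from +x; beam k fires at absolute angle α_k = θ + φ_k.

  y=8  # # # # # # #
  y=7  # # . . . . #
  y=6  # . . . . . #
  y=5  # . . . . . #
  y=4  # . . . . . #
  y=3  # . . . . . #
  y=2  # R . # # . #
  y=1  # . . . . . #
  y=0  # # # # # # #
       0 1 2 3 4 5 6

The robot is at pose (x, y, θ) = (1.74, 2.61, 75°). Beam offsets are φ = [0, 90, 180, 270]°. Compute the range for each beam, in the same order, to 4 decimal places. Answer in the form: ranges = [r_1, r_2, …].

ranges = [5.5801, 0.7661, 1.6668, 1.3044]

beam 1: φ=0°, α=75°
  cosα=0.2588 sinα=0.9659 | (1,2) | tMaxX 1.0046 tMaxY 0.4038 | tΔX 3.8637 tΔY 1.0353
    t=0.4038 [y] (1,3)
    t=1.0046 [x] (2,3)
    t=1.4390 [y] (2,4)
    t=2.4743 [y] (2,5)
    t=3.5096 [y] (2,6)
    t=4.5449 [y] (2,7)
    t=4.8683 [x] (3,7)
    t=5.5801 [y] (3,8) — stop
  → r_1 = 5.5801
beam 2: φ=90°, α=165°
  cosα=-0.9659 sinα=0.2588 | (1,2) | tMaxX 0.7661 tMaxY 1.5068 | tΔX 1.0353 tΔY 3.8637
    t=0.7661 [x] (0,2) — stop
  → r_2 = 0.7661
beam 3: φ=180°, α=255°
  cosα=-0.2588 sinα=-0.9659 | (1,2) | tMaxX 2.8591 tMaxY 0.6315 | tΔX 3.8637 tΔY 1.0353
    t=0.6315 [y] (1,1)
    t=1.6668 [y] (1,0) — stop
  → r_3 = 1.6668
beam 4: φ=270°, α=345°
  cosα=0.9659 sinα=-0.2588 | (1,2) | tMaxX 0.2692 tMaxY 2.3569 | tΔX 1.0353 tΔY 3.8637
    t=0.2692 [x] (2,2)
    t=1.3044 [x] (3,2) — stop
  → r_4 = 1.3044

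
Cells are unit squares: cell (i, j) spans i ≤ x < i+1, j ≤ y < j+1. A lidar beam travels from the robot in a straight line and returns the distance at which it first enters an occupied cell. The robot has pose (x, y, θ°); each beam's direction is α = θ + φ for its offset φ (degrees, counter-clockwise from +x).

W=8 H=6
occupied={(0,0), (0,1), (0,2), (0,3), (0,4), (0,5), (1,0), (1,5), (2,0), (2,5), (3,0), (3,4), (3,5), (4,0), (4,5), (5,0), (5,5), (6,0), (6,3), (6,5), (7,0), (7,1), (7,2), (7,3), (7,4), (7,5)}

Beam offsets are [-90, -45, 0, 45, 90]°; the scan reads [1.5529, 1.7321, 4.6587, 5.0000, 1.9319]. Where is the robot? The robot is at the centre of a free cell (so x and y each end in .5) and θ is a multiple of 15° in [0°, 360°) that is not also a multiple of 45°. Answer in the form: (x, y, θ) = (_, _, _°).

Enumerate (i+0.5, j+0.5, θ) over the 22 free cells and 16 admissible headings. For each, cast all 5 beams and compare to the given ranges.
  (5.5, 3.5, 195°): beam 4 = 2.8868 ≠ 5.0000 ✗
  (6.5, 1.5, 105°): beam 1 = 0.5176 ≠ 1.5529 ✗
  (4.5, 1.5, 105°): beam 1 = 2.5882 ≠ 1.5529 ✗
  (4.5, 2.5, 345°): beam 3 = 2.5882 ≠ 4.6587 ✗
  …
  (2.5, 2.5, 345°): r_1=1.5529, r_2=1.7321, r_3=4.6587, r_4=5.0000, r_5=1.9319 — all match ✓
Only this pose fits every beam.

(x, y, θ) = (2.5, 2.5, 345°)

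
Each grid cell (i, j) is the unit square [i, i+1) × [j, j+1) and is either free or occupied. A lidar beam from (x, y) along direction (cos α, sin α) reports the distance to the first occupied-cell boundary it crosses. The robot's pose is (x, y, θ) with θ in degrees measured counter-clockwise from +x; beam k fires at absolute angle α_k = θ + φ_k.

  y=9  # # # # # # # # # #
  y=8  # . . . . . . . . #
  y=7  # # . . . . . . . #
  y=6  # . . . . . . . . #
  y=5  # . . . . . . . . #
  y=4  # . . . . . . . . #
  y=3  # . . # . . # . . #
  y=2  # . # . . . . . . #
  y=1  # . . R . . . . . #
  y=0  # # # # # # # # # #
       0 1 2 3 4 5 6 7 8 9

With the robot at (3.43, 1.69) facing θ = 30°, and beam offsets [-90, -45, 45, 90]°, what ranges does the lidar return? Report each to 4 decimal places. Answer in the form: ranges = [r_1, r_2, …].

beam 1: φ=-90°, α=300°
  cosα=0.5000 sinα=-0.8660 | (3,1) | tMaxX 1.1400 tMaxY 0.7967 | tΔX 2.0000 tΔY 1.1547
    t=0.7967 [y] (3,0) — stop
  → r_1 = 0.7967
beam 2: φ=-45°, α=345°
  cosα=0.9659 sinα=-0.2588 | (3,1) | tMaxX 0.5901 tMaxY 2.6660 | tΔX 1.0353 tΔY 3.8637
    t=0.5901 [x] (4,1)
    t=1.6254 [x] (5,1)
    t=2.6607 [x] (6,1)
    t=2.6660 [y] (6,0) — stop
  → r_2 = 2.6660
beam 3: φ=45°, α=75°
  cosα=0.2588 sinα=0.9659 | (3,1) | tMaxX 2.2023 tMaxY 0.3209 | tΔX 3.8637 tΔY 1.0353
    t=0.3209 [y] (3,2)
    t=1.3562 [y] (3,3) — stop
  → r_3 = 1.3562
beam 4: φ=90°, α=120°
  cosα=-0.5000 sinα=0.8660 | (3,1) | tMaxX 0.8600 tMaxY 0.3580 | tΔX 2.0000 tΔY 1.1547
    t=0.3580 [y] (3,2)
    t=0.8600 [x] (2,2) — stop
  → r_4 = 0.8600

ranges = [0.7967, 2.6660, 1.3562, 0.8600]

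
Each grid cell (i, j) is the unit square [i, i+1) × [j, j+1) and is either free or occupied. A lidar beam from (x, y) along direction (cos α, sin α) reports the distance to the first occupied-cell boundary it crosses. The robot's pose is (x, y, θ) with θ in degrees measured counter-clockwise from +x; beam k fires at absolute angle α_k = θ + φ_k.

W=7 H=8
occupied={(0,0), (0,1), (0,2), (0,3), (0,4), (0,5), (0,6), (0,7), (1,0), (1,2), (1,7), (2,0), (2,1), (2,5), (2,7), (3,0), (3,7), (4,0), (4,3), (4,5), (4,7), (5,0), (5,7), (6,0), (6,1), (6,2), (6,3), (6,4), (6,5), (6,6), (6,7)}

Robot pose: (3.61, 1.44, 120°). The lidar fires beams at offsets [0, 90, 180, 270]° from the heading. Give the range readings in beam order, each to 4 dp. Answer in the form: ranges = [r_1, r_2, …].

beam 1: φ=0°, α=120°
  d=(-0.5000,0.8660)  start (3,1)  tX=1.2200 tY=0.6466  stride 1/|dx|=2.0000 1/|dy|=1.1547
    cross y-line → (3,2), t=0.6466
    cross x-line → (2,2), t=1.2200
    cross y-line → (2,3), t=1.8013
    cross y-line → (2,4), t=2.9560
    cross x-line → (1,4), t=3.2200
    cross y-line → (1,5), t=4.1107
    cross x-line → (0,5), t=5.2200 (wall)
  → r_1 = 5.2200
beam 2: φ=90°, α=210°
  d=(-0.8660,-0.5000)  start (3,1)  tX=0.7044 tY=0.8800  stride 1/|dx|=1.1547 1/|dy|=2.0000
    cross x-line → (2,1), t=0.7044 (wall)
  → r_2 = 0.7044
beam 3: φ=180°, α=300°
  d=(0.5000,-0.8660)  start (3,1)  tX=0.7800 tY=0.5081  stride 1/|dx|=2.0000 1/|dy|=1.1547
    cross y-line → (3,0), t=0.5081 (wall)
  → r_3 = 0.5081
beam 4: φ=270°, α=30°
  d=(0.8660,0.5000)  start (3,1)  tX=0.4503 tY=1.1200  stride 1/|dx|=1.1547 1/|dy|=2.0000
    cross x-line → (4,1), t=0.4503
    cross y-line → (4,2), t=1.1200
    cross x-line → (5,2), t=1.6050
    cross x-line → (6,2), t=2.7597 (wall)
  → r_4 = 2.7597

ranges = [5.2200, 0.7044, 0.5081, 2.7597]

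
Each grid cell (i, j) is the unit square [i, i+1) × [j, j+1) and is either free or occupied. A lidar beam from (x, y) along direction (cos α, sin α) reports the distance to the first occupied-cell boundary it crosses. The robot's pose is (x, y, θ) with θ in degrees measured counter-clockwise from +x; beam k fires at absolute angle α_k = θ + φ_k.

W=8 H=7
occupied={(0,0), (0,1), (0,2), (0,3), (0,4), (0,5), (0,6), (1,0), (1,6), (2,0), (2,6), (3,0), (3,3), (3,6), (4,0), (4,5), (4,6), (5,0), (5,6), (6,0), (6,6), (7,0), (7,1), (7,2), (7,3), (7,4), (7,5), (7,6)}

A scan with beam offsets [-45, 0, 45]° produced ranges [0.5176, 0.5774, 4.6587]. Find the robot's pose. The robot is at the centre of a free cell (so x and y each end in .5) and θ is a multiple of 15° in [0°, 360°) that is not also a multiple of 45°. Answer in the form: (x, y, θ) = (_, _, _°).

The pose lattice has 28·16 = 448 candidates. Test each by forward raycasting.
  (5.5, 5.5, 240°): beam 2 = 5.1962 ≠ 0.5774 ✗
  (1.5, 1.5, 15°): beam 1 = 1.0000 ≠ 0.5176 ✗
  (2.5, 3.5, 15°): beam 1 = 0.5774 ≠ 0.5176 ✗
  …
  (5.5, 5.5, 210°): r_1=0.5176, r_2=0.5774, r_3=4.6587 — all match ✓
Only this pose fits every beam.

(x, y, θ) = (5.5, 5.5, 210°)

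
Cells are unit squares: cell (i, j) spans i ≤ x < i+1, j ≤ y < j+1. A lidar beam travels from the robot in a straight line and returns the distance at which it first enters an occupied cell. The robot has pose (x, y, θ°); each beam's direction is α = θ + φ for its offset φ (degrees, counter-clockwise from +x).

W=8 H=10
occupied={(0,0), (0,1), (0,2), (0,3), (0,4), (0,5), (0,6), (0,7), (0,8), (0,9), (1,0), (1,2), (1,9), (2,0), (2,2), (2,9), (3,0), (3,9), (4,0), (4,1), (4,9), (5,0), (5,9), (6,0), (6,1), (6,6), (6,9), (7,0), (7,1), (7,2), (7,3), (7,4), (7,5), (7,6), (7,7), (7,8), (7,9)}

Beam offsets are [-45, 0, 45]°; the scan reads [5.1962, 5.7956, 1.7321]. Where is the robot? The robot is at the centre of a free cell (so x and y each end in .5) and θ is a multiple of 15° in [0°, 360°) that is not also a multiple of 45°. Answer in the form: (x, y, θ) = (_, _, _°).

The pose lattice has 43·16 = 688 candidates. Test each by forward raycasting.
  (5.5, 3.5, 330°): beam 1 = 1.9319 ≠ 5.1962 ✗
  (4.5, 5.5, 255°): beam 1 = 4.0415 ≠ 5.1962 ✗
  (1.5, 3.5, 300°): beam 1 = 0.5176 ≠ 5.1962 ✗
  (4.5, 2.5, 150°): beam 1 = 6.7293 ≠ 5.1962 ✗
  …
  (4.5, 7.5, 285°): r_1=5.1962, r_2=5.7956, r_3=1.7321 — all match ✓
No second candidate reproduces the full scan.

(x, y, θ) = (4.5, 7.5, 285°)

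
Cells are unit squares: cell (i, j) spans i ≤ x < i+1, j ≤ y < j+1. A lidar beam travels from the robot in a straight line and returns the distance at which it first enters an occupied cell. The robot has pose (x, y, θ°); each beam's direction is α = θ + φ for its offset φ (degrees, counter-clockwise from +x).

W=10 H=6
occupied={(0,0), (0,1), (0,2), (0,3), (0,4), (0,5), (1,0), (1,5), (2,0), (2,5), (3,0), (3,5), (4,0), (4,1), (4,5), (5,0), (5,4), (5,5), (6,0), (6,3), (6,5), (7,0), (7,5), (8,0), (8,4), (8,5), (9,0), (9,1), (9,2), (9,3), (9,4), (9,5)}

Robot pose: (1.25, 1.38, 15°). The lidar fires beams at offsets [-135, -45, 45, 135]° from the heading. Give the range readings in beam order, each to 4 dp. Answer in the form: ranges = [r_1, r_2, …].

beam 1: φ=-135°, α=240°
  cosα=-0.5000 sinα=-0.8660 | (1,1) | tMaxX 0.5000 tMaxY 0.4388 | tΔX 2.0000 tΔY 1.1547
    t=0.4388 [y] (1,0) — stop
  → r_1 = 0.4388
beam 2: φ=-45°, α=330°
  cosα=0.8660 sinα=-0.5000 | (1,1) | tMaxX 0.8660 tMaxY 0.7600 | tΔX 1.1547 tΔY 2.0000
    t=0.7600 [y] (1,0) — stop
  → r_2 = 0.7600
beam 3: φ=45°, α=60°
  cosα=0.5000 sinα=0.8660 | (1,1) | tMaxX 1.5000 tMaxY 0.7159 | tΔX 2.0000 tΔY 1.1547
    t=0.7159 [y] (1,2)
    t=1.5000 [x] (2,2)
    t=1.8706 [y] (2,3)
    t=3.0253 [y] (2,4)
    t=3.5000 [x] (3,4)
    t=4.1800 [y] (3,5) — stop
  → r_3 = 4.1800
beam 4: φ=135°, α=150°
  cosα=-0.8660 sinα=0.5000 | (1,1) | tMaxX 0.2887 tMaxY 1.2400 | tΔX 1.1547 tΔY 2.0000
    t=0.2887 [x] (0,1) — stop
  → r_4 = 0.2887

ranges = [0.4388, 0.7600, 4.1800, 0.2887]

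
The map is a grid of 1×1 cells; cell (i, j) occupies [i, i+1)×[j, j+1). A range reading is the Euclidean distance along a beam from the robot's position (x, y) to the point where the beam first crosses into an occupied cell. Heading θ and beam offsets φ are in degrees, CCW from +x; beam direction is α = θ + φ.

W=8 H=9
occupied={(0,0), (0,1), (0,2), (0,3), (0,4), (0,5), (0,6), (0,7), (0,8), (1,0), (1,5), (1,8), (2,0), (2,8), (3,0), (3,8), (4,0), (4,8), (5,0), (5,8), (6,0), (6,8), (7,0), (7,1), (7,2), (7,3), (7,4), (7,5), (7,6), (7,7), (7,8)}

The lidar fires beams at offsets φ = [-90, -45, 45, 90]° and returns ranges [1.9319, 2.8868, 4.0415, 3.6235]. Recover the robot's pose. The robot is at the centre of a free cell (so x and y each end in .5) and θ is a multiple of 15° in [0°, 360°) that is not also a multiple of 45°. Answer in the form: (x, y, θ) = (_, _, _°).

Candidates: 41 free-cell centres × 16 headings = 656 poses. Raycast each; keep the one whose scan matches to 4 dp.
  (1.5, 1.5, 285°): beam 1 = 0.5176 ≠ 1.9319 ✗
  (4.5, 1.5, 330°): beam 1 = 0.5774 ≠ 1.9319 ✗
  (5.5, 6.5, 255°): beam 1 = 4.6587 ≠ 1.9319 ✗
  (5.5, 2.5, 120°): beam 1 = 1.7321 ≠ 1.9319 ✗
  …
  (3.5, 4.5, 255°): r_1=1.9319, r_2=2.8868, r_3=4.0415, r_4=3.6235 — all match ✓
Unique over the lattice → pose = (3.5, 4.5, 255°).

(x, y, θ) = (3.5, 4.5, 255°)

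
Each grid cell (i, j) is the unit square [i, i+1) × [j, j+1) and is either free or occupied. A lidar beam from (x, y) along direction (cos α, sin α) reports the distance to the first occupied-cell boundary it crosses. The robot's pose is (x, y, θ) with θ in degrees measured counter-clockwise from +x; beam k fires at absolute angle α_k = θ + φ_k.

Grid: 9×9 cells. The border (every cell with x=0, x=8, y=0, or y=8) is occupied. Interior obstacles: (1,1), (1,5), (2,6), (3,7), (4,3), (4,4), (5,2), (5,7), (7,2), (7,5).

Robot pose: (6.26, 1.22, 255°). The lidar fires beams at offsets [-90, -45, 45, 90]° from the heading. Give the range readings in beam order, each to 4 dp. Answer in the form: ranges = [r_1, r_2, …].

ranges = [5.4456, 0.4400, 0.2540, 0.8500]

beam 1: φ=-90°, α=165°
  d=(-0.9659,0.2588)  start (6,1)  tX=0.2692 tY=3.0137  stride 1/|dx|=1.0353 1/|dy|=3.8637
    cross x-line → (5,1), t=0.2692
    cross x-line → (4,1), t=1.3044
    cross x-line → (3,1), t=2.3397
    cross y-line → (3,2), t=3.0137
    cross x-line → (2,2), t=3.3750
    cross x-line → (1,2), t=4.4103
    cross x-line → (0,2), t=5.4456 (wall)
  → r_1 = 5.4456
beam 2: φ=-45°, α=210°
  d=(-0.8660,-0.5000)  start (6,1)  tX=0.3002 tY=0.4400  stride 1/|dx|=1.1547 1/|dy|=2.0000
    cross x-line → (5,1), t=0.3002
    cross y-line → (5,0), t=0.4400 (wall)
  → r_2 = 0.4400
beam 3: φ=45°, α=300°
  d=(0.5000,-0.8660)  start (6,1)  tX=1.4800 tY=0.2540  stride 1/|dx|=2.0000 1/|dy|=1.1547
    cross y-line → (6,0), t=0.2540 (wall)
  → r_3 = 0.2540
beam 4: φ=90°, α=345°
  d=(0.9659,-0.2588)  start (6,1)  tX=0.7661 tY=0.8500  stride 1/|dx|=1.0353 1/|dy|=3.8637
    cross x-line → (7,1), t=0.7661
    cross y-line → (7,0), t=0.8500 (wall)
  → r_4 = 0.8500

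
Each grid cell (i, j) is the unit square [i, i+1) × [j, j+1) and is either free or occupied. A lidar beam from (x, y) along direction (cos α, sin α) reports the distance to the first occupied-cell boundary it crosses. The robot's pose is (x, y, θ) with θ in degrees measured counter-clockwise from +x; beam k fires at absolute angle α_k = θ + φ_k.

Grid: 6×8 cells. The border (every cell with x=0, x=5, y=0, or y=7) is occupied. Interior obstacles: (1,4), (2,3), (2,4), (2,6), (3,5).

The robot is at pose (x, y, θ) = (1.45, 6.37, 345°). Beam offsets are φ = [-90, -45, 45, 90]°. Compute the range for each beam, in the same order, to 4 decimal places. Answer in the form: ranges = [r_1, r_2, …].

ranges = [1.4183, 1.5819, 0.6351, 0.6522]

beam 1: φ=-90°, α=255°
  d=(-0.2588,-0.9659)  start (1,6)  tX=1.7387 tY=0.3831  stride 1/|dx|=3.8637 1/|dy|=1.0353
    cross y-line → (1,5), t=0.3831
    cross y-line → (1,4), t=1.4183 (wall)
  → r_1 = 1.4183
beam 2: φ=-45°, α=300°
  d=(0.5000,-0.8660)  start (1,6)  tX=1.1000 tY=0.4272  stride 1/|dx|=2.0000 1/|dy|=1.1547
    cross y-line → (1,5), t=0.4272
    cross x-line → (2,5), t=1.1000
    cross y-line → (2,4), t=1.5819 (wall)
  → r_2 = 1.5819
beam 3: φ=45°, α=30°
  d=(0.8660,0.5000)  start (1,6)  tX=0.6351 tY=1.2600  stride 1/|dx|=1.1547 1/|dy|=2.0000
    cross x-line → (2,6), t=0.6351 (wall)
  → r_3 = 0.6351
beam 4: φ=90°, α=75°
  d=(0.2588,0.9659)  start (1,6)  tX=2.1250 tY=0.6522  stride 1/|dx|=3.8637 1/|dy|=1.0353
    cross y-line → (1,7), t=0.6522 (wall)
  → r_4 = 0.6522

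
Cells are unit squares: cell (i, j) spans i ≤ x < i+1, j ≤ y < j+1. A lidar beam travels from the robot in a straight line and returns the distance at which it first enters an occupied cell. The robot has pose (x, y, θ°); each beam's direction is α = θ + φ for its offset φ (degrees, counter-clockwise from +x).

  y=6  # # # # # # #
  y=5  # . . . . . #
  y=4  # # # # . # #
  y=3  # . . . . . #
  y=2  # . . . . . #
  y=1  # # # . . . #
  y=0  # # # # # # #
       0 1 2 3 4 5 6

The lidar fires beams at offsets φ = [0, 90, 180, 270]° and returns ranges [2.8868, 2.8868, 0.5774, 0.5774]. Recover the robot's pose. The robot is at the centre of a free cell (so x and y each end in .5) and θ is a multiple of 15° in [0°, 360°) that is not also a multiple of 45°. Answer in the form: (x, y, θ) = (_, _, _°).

(x, y, θ) = (3.5, 1.5, 30°)

Enumerate (i+0.5, j+0.5, θ) over the 19 free cells and 16 admissible headings. For each, cast all 4 beams and compare to the given ranges.
  (4.5, 4.5, 105°): beam 1 = 1.5529 ≠ 2.8868 ✗
  (4.5, 3.5, 75°): beam 1 = 2.5882 ≠ 2.8868 ✗
  (4.5, 1.5, 165°): beam 1 = 1.5529 ≠ 2.8868 ✗
  …
  (3.5, 1.5, 30°): r_1=2.8868, r_2=2.8868, r_3=0.5774, r_4=0.5774 — all match ✓
No second candidate reproduces the full scan.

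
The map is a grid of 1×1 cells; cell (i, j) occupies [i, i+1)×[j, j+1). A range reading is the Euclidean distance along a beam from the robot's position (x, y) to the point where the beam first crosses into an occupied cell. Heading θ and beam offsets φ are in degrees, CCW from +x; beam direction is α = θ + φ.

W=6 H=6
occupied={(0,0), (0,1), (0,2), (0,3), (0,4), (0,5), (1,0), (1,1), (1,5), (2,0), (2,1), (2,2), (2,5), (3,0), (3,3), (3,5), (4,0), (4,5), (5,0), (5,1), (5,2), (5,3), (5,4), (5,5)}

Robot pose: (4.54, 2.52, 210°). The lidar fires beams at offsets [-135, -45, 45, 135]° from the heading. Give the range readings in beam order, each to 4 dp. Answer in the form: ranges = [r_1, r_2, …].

beam 1: φ=-135°, α=75°
  direction (0.2588, 0.9659); cell (4,2); t to first gridline: x 1.7773, y 0.4969 (then +3.8637 / +1.0353)
    (4,3) via y @ 0.4969
    (4,4) via y @ 1.5322
    (5,4) via x @ 1.7773  # hit
  → r_1 = 1.7773
beam 2: φ=-45°, α=165°
  direction (-0.9659, 0.2588); cell (4,2); t to first gridline: x 0.5590, y 1.8546 (then +1.0353 / +3.8637)
    (3,2) via x @ 0.5590
    (2,2) via x @ 1.5943  # hit
  → r_2 = 1.5943
beam 3: φ=45°, α=255°
  direction (-0.2588, -0.9659); cell (4,2); t to first gridline: x 2.0864, y 0.5383 (then +3.8637 / +1.0353)
    (4,1) via y @ 0.5383
    (4,0) via y @ 1.5736  # hit
  → r_3 = 1.5736
beam 4: φ=135°, α=345°
  direction (0.9659, -0.2588); cell (4,2); t to first gridline: x 0.4762, y 2.0091 (then +1.0353 / +3.8637)
    (5,2) via x @ 0.4762  # hit
  → r_4 = 0.4762

ranges = [1.7773, 1.5943, 1.5736, 0.4762]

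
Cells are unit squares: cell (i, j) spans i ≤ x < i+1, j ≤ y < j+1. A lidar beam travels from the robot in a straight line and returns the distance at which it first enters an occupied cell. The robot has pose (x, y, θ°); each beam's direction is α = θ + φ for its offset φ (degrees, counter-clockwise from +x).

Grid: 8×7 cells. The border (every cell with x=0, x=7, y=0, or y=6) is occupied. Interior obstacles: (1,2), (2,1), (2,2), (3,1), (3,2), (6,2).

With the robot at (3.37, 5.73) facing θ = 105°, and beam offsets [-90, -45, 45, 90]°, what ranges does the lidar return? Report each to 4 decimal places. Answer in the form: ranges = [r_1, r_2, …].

ranges = [1.0432, 0.3118, 0.5400, 2.4536]

beam 1: φ=-90°, α=15°
  d=(0.9659,0.2588)  start (3,5)  tX=0.6522 tY=1.0432  stride 1/|dx|=1.0353 1/|dy|=3.8637
    cross x-line → (4,5), t=0.6522
    cross y-line → (4,6), t=1.0432 (wall)
  → r_1 = 1.0432
beam 2: φ=-45°, α=60°
  d=(0.5000,0.8660)  start (3,5)  tX=1.2600 tY=0.3118  stride 1/|dx|=2.0000 1/|dy|=1.1547
    cross y-line → (3,6), t=0.3118 (wall)
  → r_2 = 0.3118
beam 3: φ=45°, α=150°
  d=(-0.8660,0.5000)  start (3,5)  tX=0.4272 tY=0.5400  stride 1/|dx|=1.1547 1/|dy|=2.0000
    cross x-line → (2,5), t=0.4272
    cross y-line → (2,6), t=0.5400 (wall)
  → r_3 = 0.5400
beam 4: φ=90°, α=195°
  d=(-0.9659,-0.2588)  start (3,5)  tX=0.3831 tY=2.8205  stride 1/|dx|=1.0353 1/|dy|=3.8637
    cross x-line → (2,5), t=0.3831
    cross x-line → (1,5), t=1.4183
    cross x-line → (0,5), t=2.4536 (wall)
  → r_4 = 2.4536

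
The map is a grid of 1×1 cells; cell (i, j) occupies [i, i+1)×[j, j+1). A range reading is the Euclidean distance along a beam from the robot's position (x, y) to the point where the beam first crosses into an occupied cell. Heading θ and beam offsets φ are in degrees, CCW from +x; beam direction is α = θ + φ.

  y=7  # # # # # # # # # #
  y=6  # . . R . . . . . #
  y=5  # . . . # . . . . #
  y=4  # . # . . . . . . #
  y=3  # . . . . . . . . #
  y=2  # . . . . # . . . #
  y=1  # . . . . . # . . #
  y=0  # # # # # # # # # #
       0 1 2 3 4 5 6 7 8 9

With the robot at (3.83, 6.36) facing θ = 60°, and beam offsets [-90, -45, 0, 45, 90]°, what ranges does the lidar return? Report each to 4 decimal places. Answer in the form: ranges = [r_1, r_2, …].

ranges = [0.7200, 2.4728, 0.7390, 0.6626, 1.2800]

beam 1: φ=-90°, α=330°
  d=(0.8660,-0.5000)  start (3,6)  tX=0.1963 tY=0.7200  stride 1/|dx|=1.1547 1/|dy|=2.0000
    cross x-line → (4,6), t=0.1963
    cross y-line → (4,5), t=0.7200 (wall)
  → r_1 = 0.7200
beam 2: φ=-45°, α=15°
  d=(0.9659,0.2588)  start (3,6)  tX=0.1760 tY=2.4728  stride 1/|dx|=1.0353 1/|dy|=3.8637
    cross x-line → (4,6), t=0.1760
    cross x-line → (5,6), t=1.2113
    cross x-line → (6,6), t=2.2465
    cross y-line → (6,7), t=2.4728 (wall)
  → r_2 = 2.4728
beam 3: φ=0°, α=60°
  d=(0.5000,0.8660)  start (3,6)  tX=0.3400 tY=0.7390  stride 1/|dx|=2.0000 1/|dy|=1.1547
    cross x-line → (4,6), t=0.3400
    cross y-line → (4,7), t=0.7390 (wall)
  → r_3 = 0.7390
beam 4: φ=45°, α=105°
  d=(-0.2588,0.9659)  start (3,6)  tX=3.2069 tY=0.6626  stride 1/|dx|=3.8637 1/|dy|=1.0353
    cross y-line → (3,7), t=0.6626 (wall)
  → r_4 = 0.6626
beam 5: φ=90°, α=150°
  d=(-0.8660,0.5000)  start (3,6)  tX=0.9584 tY=1.2800  stride 1/|dx|=1.1547 1/|dy|=2.0000
    cross x-line → (2,6), t=0.9584
    cross y-line → (2,7), t=1.2800 (wall)
  → r_5 = 1.2800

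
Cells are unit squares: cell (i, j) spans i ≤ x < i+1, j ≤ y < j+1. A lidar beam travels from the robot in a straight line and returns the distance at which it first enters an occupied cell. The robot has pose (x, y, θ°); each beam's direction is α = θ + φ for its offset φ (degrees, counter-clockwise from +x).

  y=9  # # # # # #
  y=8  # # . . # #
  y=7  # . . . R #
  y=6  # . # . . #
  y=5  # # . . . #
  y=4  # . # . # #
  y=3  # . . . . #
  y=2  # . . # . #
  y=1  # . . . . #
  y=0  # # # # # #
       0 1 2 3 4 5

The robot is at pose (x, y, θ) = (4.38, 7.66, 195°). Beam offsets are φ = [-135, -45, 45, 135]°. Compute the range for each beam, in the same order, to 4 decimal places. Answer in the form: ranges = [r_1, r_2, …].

beam 1: φ=-135°, α=60°
  d=(0.5000,0.8660)  start (4,7)  tX=1.2400 tY=0.3926  stride 1/|dx|=2.0000 1/|dy|=1.1547
    cross y-line → (4,8), t=0.3926 (wall)
  → r_1 = 0.3926
beam 2: φ=-45°, α=150°
  d=(-0.8660,0.5000)  start (4,7)  tX=0.4388 tY=0.6800  stride 1/|dx|=1.1547 1/|dy|=2.0000
    cross x-line → (3,7), t=0.4388
    cross y-line → (3,8), t=0.6800
    cross x-line → (2,8), t=1.5935
    cross y-line → (2,9), t=2.6800 (wall)
  → r_2 = 2.6800
beam 3: φ=45°, α=240°
  d=(-0.5000,-0.8660)  start (4,7)  tX=0.7600 tY=0.7621  stride 1/|dx|=2.0000 1/|dy|=1.1547
    cross x-line → (3,7), t=0.7600
    cross y-line → (3,6), t=0.7621
    cross y-line → (3,5), t=1.9168
    cross x-line → (2,5), t=2.7600
    cross y-line → (2,4), t=3.0715 (wall)
  → r_3 = 3.0715
beam 4: φ=135°, α=330°
  d=(0.8660,-0.5000)  start (4,7)  tX=0.7159 tY=1.3200  stride 1/|dx|=1.1547 1/|dy|=2.0000
    cross x-line → (5,7), t=0.7159 (wall)
  → r_4 = 0.7159

ranges = [0.3926, 2.6800, 3.0715, 0.7159]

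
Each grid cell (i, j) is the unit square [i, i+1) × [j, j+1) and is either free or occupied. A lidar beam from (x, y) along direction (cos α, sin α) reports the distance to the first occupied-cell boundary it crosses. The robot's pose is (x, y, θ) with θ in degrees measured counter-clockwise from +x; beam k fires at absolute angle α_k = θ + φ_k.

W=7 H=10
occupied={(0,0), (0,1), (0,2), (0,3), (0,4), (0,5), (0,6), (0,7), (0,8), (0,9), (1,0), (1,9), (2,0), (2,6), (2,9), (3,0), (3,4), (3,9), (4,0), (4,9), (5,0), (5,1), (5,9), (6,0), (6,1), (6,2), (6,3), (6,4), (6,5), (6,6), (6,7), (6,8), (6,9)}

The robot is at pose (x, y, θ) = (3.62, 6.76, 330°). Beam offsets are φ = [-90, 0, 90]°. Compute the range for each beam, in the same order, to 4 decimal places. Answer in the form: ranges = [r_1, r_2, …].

ranges = [5.2400, 2.7482, 2.5865]

beam 1: φ=-90°, α=240°
  d=(-0.5000,-0.8660)  start (3,6)  tX=1.2400 tY=0.8776  stride 1/|dx|=2.0000 1/|dy|=1.1547
    cross y-line → (3,5), t=0.8776
    cross x-line → (2,5), t=1.2400
    cross y-line → (2,4), t=2.0323
    cross y-line → (2,3), t=3.1870
    cross x-line → (1,3), t=3.2400
    cross y-line → (1,2), t=4.3417
    cross x-line → (0,2), t=5.2400 (wall)
  → r_1 = 5.2400
beam 2: φ=0°, α=330°
  d=(0.8660,-0.5000)  start (3,6)  tX=0.4388 tY=1.5200  stride 1/|dx|=1.1547 1/|dy|=2.0000
    cross x-line → (4,6), t=0.4388
    cross y-line → (4,5), t=1.5200
    cross x-line → (5,5), t=1.5935
    cross x-line → (6,5), t=2.7482 (wall)
  → r_2 = 2.7482
beam 3: φ=90°, α=60°
  d=(0.5000,0.8660)  start (3,6)  tX=0.7600 tY=0.2771  stride 1/|dx|=2.0000 1/|dy|=1.1547
    cross y-line → (3,7), t=0.2771
    cross x-line → (4,7), t=0.7600
    cross y-line → (4,8), t=1.4318
    cross y-line → (4,9), t=2.5865 (wall)
  → r_3 = 2.5865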